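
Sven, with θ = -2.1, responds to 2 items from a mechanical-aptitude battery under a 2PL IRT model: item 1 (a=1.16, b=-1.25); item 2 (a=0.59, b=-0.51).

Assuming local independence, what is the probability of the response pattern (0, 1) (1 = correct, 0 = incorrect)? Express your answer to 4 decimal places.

0.2049

P(θ) = 1 / (1 + exp(−a(θ − b)))
P_1 = 1/(1+e^{0.9860}) = 0.2717
P_2 = 1/(1+e^{0.9381}) = 0.2813
L = (1−P_1) × P_2 = 0.7283 × 0.2813 = 0.20486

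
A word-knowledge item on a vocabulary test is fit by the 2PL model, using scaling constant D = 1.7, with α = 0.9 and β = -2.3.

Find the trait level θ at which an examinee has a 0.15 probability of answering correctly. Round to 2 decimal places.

P(θ) = 1 / (1 + exp(−D·α(θ − β)))
logit = ln(0.1500/0.8500) = -1.7346
θ = β + logit/(1.7·α) = -2.3 + (-1.7346)/1.5300 = -3.4337

-3.43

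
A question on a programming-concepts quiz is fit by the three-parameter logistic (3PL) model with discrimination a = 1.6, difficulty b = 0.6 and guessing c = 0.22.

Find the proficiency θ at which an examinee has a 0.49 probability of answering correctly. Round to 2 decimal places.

0.20

P(θ) = c + (1 − c) · 1 / (1 + exp(−a(θ − b)))
Remove guessing floor: (0.49 − 0.22)/(1 − 0.22) = 0.3462
logit = ln(0.3462/0.6538) = -0.6360
θ = b + logit/(a) = 0.6 + (-0.6360)/1.6000 = 0.2025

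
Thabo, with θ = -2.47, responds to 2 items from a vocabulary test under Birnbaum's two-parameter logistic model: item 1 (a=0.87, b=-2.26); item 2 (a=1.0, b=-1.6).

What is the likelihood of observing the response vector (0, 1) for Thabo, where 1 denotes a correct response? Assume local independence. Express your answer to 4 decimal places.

P(θ) = 1 / (1 + exp(−a(θ − b)))
P_1 = 1/(1+e^{0.1827}) = 0.4545
P_2 = 1/(1+e^{0.8700}) = 0.2953
L = (1−P_1) × P_2 = 0.5455 × 0.2953 = 0.16108

0.1611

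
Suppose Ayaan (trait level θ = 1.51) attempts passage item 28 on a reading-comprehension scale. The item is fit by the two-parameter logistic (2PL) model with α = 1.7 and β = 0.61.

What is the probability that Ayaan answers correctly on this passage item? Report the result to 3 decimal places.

P(θ) = 1 / (1 + exp(−α(θ − β)))
Exponent: 1.7 × (1.51 − 0.61) = 1.5300
1/(1 + e^{-1.5300}) = 0.8220

0.822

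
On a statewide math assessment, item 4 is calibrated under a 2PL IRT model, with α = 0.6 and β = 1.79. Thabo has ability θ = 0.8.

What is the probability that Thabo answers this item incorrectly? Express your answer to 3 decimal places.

P(θ) = 1 / (1 + exp(−α(θ − β)))
Exponent: 0.6 × (0.8 − 1.79) = -0.5940
1/(1 + e^{0.5940}) = 0.3557
P(incorrect) = 1 − 0.3557 = 0.6443

0.644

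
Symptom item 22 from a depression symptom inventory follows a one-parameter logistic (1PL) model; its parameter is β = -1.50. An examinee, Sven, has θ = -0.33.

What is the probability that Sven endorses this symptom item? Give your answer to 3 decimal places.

0.763

P(θ) = 1 / (1 + exp(−(θ − β)))
Exponent: (-0.33 − (-1.50)) = 1.1700
1/(1 + e^{-1.1700}) = 0.7631
P = 0.7631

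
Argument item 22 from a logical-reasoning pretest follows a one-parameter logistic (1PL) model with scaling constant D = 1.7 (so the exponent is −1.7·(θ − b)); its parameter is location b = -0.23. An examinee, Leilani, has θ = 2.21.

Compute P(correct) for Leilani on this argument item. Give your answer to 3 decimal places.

0.984

P(θ) = 1 / (1 + exp(−D·(θ − b)))
Exponent: 1.7 × (2.21 − (-0.23)) = 4.1480
1/(1 + e^{-4.1480}) = 0.9844
P = 0.9844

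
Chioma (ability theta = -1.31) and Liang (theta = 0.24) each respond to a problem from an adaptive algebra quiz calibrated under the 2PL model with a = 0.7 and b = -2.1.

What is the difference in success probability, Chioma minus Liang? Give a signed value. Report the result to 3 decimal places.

P(theta) = 1 / (1 + exp(−a(theta − b)))
P(Chioma) = 0.6348  [exponent 0.5530]
P(Liang) = 0.8373  [exponent 1.6380]
Difference = 0.6348 − 0.8373 = -0.2024

-0.202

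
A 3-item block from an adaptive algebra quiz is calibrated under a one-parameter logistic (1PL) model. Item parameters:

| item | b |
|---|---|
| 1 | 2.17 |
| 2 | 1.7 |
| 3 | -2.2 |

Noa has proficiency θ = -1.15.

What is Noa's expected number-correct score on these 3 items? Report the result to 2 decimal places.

0.83

P(θ) = 1 / (1 + exp(−(θ − b)))
P_1 = 1/(1+e^{3.3200}) = 0.0349
P_2 = 1/(1+e^{2.8500}) = 0.0547
P_3 = 1/(1+e^{-1.0500}) = 0.7408
E[score] = 0.0349 + 0.0547 + 0.7408 = 0.8303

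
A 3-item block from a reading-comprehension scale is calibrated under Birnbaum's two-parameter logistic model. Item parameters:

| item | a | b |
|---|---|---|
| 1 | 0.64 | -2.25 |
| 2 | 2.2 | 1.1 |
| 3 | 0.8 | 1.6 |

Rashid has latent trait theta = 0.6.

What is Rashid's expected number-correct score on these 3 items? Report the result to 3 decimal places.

P(theta) = 1 / (1 + exp(−a(theta − b)))
P_1 = 1/(1+e^{-1.8240}) = 0.8610
P_2 = 1/(1+e^{1.1000}) = 0.2497
P_3 = 1/(1+e^{0.8000}) = 0.3100
E[score] = 0.8610 + 0.2497 + 0.3100 = 1.4208

1.421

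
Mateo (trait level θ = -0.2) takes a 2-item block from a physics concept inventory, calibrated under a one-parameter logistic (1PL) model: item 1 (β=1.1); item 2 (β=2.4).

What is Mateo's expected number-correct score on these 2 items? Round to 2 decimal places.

0.28

P(θ) = 1 / (1 + exp(−(θ − β)))
P_1 = 1/(1+e^{1.3000}) = 0.2142
P_2 = 1/(1+e^{2.6000}) = 0.0691
E[score] = 0.2142 + 0.0691 = 0.2833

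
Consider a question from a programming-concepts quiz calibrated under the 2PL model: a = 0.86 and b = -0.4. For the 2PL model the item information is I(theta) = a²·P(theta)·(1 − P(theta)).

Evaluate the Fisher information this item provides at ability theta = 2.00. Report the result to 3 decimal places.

P = 1/(1+e^{-2.0640}) = 0.8874
P(1−P) = 0.8874 × 0.1126 = 0.1000
I = a² × P(1−P) = 0.86² × 0.1000 = 0.07393

0.074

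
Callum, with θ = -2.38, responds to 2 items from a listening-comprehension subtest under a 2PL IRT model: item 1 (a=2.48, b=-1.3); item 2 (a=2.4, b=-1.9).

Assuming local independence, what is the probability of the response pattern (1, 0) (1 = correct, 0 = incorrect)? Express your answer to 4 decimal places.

0.0488

P(θ) = 1 / (1 + exp(−a(θ − b)))
P_1 = 1/(1+e^{2.6784}) = 0.0643
P_2 = 1/(1+e^{1.1520}) = 0.2401
L = P_1 × (1−P_2) = 0.0643 × 0.7599 = 0.04883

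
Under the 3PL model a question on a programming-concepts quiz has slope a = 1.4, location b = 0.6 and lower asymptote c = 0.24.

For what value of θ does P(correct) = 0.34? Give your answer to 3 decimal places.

-0.748

P(θ) = c + (1 − c) · 1 / (1 + exp(−a(θ − b)))
Remove guessing floor: (0.34 − 0.24)/(1 − 0.24) = 0.1316
logit = ln(0.1316/0.8684) = -1.8871
θ = b + logit/(a) = 0.6 + (-1.8871)/1.4000 = -0.7479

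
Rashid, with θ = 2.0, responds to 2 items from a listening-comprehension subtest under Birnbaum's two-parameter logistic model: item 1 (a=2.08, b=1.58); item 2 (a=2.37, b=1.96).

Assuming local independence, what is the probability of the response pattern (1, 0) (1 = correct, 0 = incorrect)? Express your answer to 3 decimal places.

0.336

P(θ) = 1 / (1 + exp(−a(θ − b)))
P_1 = 1/(1+e^{-0.8736}) = 0.7055
P_2 = 1/(1+e^{-0.0948}) = 0.5237
L = P_1 × (1−P_2) = 0.7055 × 0.4763 = 0.33604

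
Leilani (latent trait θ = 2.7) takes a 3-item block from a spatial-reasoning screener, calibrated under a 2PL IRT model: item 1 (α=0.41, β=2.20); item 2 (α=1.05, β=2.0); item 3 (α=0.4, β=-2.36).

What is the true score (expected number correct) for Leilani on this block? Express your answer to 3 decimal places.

2.110

P(θ) = 1 / (1 + exp(−α(θ − β)))
P_1 = 1/(1+e^{-0.2050}) = 0.5511
P_2 = 1/(1+e^{-0.7350}) = 0.6759
P_3 = 1/(1+e^{-2.0240}) = 0.8833
E[score] = 0.5511 + 0.6759 + 0.8833 = 2.1103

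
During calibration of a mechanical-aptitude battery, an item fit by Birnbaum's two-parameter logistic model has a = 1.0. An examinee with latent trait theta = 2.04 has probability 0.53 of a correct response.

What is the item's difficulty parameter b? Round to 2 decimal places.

P(theta) = 1 / (1 + exp(−a(theta − b)))
logit(0.53) = ln(0.53/0.47) = 0.1201
b = theta − logit/(a) = 2.04 − 0.1201/1.0000 = 1.9199

1.92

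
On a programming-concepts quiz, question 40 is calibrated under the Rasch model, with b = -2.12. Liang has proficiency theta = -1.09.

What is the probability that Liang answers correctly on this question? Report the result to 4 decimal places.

0.7369

P(theta) = 1 / (1 + exp(−(theta − b)))
Exponent: (-1.09 − (-2.12)) = 1.0300
1/(1 + e^{-1.0300}) = 0.7369
P = 0.7369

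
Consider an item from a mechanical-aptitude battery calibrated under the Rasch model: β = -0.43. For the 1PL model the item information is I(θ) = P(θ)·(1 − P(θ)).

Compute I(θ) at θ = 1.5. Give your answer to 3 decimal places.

P = 1/(1+e^{-1.9300}) = 0.8732
P(1−P) = 0.8732 × 0.1268 = 0.1107
I = P(1−P) = 0.11068

0.111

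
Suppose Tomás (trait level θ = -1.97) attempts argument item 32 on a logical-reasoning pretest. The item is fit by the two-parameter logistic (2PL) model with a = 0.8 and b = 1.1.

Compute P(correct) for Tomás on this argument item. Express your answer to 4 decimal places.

P(θ) = 1 / (1 + exp(−a(θ − b)))
Exponent: 0.8 × (-1.97 − 1.1) = -2.4560
1/(1 + e^{2.4560}) = 0.0790

0.0790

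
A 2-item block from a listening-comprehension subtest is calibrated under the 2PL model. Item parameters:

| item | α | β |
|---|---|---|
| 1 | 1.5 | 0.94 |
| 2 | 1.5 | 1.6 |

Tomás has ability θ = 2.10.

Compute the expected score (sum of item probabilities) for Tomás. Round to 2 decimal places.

1.53

P(θ) = 1 / (1 + exp(−α(θ − β)))
P_1 = 1/(1+e^{-1.7400}) = 0.8507
P_2 = 1/(1+e^{-0.7500}) = 0.6792
E[score] = 0.8507 + 0.6792 = 1.5299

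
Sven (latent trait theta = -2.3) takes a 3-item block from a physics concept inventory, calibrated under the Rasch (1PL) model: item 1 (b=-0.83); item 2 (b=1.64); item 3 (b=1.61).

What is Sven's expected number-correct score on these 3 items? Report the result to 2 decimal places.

P(theta) = 1 / (1 + exp(−(theta − b)))
P_1 = 1/(1+e^{1.4700}) = 0.1869
P_2 = 1/(1+e^{3.9400}) = 0.0191
P_3 = 1/(1+e^{3.9100}) = 0.0196
E[score] = 0.1869 + 0.0191 + 0.0196 = 0.2257

0.23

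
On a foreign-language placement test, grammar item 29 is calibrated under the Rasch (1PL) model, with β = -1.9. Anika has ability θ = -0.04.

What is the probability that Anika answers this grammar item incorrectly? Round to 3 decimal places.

0.135

P(θ) = 1 / (1 + exp(−(θ − β)))
Exponent: (-0.04 − (-1.9)) = 1.8600
1/(1 + e^{-1.8600}) = 0.8653
P = 0.8653
P(incorrect) = 1 − 0.8653 = 0.1347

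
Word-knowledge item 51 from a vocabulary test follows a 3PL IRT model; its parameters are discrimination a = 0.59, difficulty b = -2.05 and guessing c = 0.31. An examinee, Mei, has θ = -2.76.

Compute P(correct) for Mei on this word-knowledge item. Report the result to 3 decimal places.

P(θ) = c + (1 − c) · 1 / (1 + exp(−a(θ − b)))
Exponent: 0.59 × (-2.76 − (-2.05)) = -0.4189
1/(1 + e^{0.4189}) = 0.3968
P = 0.31 + 0.69 × 0.3968 = 0.5838

0.584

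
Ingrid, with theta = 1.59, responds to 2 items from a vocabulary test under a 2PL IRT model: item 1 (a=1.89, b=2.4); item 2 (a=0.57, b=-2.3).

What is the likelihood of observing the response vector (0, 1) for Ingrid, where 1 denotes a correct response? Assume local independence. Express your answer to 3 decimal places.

P(theta) = 1 / (1 + exp(−a(theta − b)))
P_1 = 1/(1+e^{1.5309}) = 0.1779
P_2 = 1/(1+e^{-2.2173}) = 0.9018
L = (1−P_1) × P_2 = 0.8221 × 0.9018 = 0.74140

0.741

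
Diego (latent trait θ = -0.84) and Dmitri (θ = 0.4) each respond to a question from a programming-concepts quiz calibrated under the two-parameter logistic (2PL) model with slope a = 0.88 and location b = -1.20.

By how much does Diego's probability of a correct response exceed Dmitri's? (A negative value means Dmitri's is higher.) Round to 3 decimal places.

P(θ) = 1 / (1 + exp(−a(θ − b)))
P(Diego) = 0.5785  [exponent 0.3168]
P(Dmitri) = 0.8035  [exponent 1.4080]
Difference = 0.5785 − 0.8035 = -0.2249

-0.225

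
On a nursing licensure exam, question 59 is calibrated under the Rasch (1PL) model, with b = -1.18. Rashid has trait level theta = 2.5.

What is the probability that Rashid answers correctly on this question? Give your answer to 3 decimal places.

P(theta) = 1 / (1 + exp(−(theta − b)))
Exponent: (2.5 − (-1.18)) = 3.6800
1/(1 + e^{-3.6800}) = 0.9754
P = 0.9754

0.975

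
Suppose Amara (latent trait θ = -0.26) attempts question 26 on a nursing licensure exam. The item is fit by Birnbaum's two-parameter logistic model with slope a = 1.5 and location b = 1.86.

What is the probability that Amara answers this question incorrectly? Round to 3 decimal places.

0.960

P(θ) = 1 / (1 + exp(−a(θ − b)))
Exponent: 1.5 × (-0.26 − 1.86) = -3.1800
1/(1 + e^{3.1800}) = 0.0399
P(incorrect) = 1 − 0.0399 = 0.9601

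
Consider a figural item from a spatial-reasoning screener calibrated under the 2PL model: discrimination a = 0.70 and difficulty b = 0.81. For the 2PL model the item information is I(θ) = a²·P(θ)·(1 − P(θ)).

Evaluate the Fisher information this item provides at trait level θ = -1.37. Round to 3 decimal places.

P = 1/(1+e^{1.5260}) = 0.1786
P(1−P) = 0.1786 × 0.8214 = 0.1467
I = a² × P(1−P) = 0.70² × 0.1467 = 0.07188

0.072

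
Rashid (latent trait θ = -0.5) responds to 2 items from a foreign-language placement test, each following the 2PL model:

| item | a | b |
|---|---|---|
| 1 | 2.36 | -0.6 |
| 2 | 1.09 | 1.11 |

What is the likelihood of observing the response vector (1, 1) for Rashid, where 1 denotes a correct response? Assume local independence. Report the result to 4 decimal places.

0.0824

P(θ) = 1 / (1 + exp(−a(θ − b)))
P_1 = 1/(1+e^{-0.2360}) = 0.5587
P_2 = 1/(1+e^{1.7549}) = 0.1474
L = P_1 × P_2 = 0.5587 × 0.1474 = 0.08237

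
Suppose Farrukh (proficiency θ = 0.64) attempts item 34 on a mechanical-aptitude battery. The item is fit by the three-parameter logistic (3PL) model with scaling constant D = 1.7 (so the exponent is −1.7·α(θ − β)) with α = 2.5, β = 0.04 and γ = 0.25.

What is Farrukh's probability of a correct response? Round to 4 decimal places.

P(θ) = γ + (1 − γ) · 1 / (1 + exp(−D·α(θ − β)))
Exponent: 1.7 × 2.5 × (0.64 − 0.04) = 2.5500
1/(1 + e^{-2.5500}) = 0.9276
P = 0.25 + 0.75 × 0.9276 = 0.9457

0.9457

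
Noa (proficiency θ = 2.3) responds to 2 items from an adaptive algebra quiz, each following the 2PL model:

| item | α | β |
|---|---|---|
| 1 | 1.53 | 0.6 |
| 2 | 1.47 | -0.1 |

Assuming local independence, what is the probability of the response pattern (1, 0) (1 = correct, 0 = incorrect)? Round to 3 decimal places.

0.027

P(θ) = 1 / (1 + exp(−α(θ − β)))
P_1 = 1/(1+e^{-2.6010}) = 0.9309
P_2 = 1/(1+e^{-3.5280}) = 0.9715
L = P_1 × (1−P_2) = 0.9309 × 0.0285 = 0.02656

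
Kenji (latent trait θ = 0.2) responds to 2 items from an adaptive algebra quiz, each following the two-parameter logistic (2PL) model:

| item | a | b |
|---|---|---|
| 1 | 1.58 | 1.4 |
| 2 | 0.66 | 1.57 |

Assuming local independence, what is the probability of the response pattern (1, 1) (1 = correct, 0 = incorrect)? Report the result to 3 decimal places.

0.038

P(θ) = 1 / (1 + exp(−a(θ − b)))
P_1 = 1/(1+e^{1.8960}) = 0.1306
P_2 = 1/(1+e^{0.9042}) = 0.2882
L = P_1 × P_2 = 0.1306 × 0.2882 = 0.03763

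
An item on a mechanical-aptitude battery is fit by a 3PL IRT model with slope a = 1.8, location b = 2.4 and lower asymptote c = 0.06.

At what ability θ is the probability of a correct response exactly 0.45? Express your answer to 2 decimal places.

P(θ) = c + (1 − c) · 1 / (1 + exp(−a(θ − b)))
Remove guessing floor: (0.45 − 0.06)/(1 − 0.06) = 0.4149
logit = ln(0.4149/0.5851) = -0.3438
θ = b + logit/(a) = 2.4 + (-0.3438)/1.8000 = 2.2090

2.21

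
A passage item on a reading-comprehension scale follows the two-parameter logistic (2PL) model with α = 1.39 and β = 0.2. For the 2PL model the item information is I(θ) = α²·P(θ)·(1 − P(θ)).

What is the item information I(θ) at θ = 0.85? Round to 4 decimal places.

0.3965

P = 1/(1+e^{-0.9035}) = 0.7117
P(1−P) = 0.7117 × 0.2883 = 0.2052
I = α² × P(1−P) = 1.39² × 0.2052 = 0.39646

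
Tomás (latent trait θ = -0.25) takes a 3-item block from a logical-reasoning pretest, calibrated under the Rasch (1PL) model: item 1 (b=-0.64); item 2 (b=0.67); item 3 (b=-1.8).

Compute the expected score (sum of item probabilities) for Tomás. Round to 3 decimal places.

P(θ) = 1 / (1 + exp(−(θ − b)))
P_1 = 1/(1+e^{-0.3900}) = 0.5963
P_2 = 1/(1+e^{0.9200}) = 0.2850
P_3 = 1/(1+e^{-1.5500}) = 0.8249
E[score] = 0.5963 + 0.2850 + 0.8249 = 1.7062

1.706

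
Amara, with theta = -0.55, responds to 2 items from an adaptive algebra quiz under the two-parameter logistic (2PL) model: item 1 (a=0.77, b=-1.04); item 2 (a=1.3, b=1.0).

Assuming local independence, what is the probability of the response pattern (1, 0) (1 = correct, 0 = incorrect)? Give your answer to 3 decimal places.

P(theta) = 1 / (1 + exp(−a(theta − b)))
P_1 = 1/(1+e^{-0.3773}) = 0.5932
P_2 = 1/(1+e^{2.0150}) = 0.1176
L = P_1 × (1−P_2) = 0.5932 × 0.8824 = 0.52344

0.523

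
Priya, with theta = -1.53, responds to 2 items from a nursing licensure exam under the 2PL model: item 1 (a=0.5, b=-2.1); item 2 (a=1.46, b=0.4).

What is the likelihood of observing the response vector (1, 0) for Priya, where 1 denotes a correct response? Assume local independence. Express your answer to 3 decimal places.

P(theta) = 1 / (1 + exp(−a(theta − b)))
P_1 = 1/(1+e^{-0.2850}) = 0.5708
P_2 = 1/(1+e^{2.8178}) = 0.0564
L = P_1 × (1−P_2) = 0.5708 × 0.9436 = 0.53860

0.539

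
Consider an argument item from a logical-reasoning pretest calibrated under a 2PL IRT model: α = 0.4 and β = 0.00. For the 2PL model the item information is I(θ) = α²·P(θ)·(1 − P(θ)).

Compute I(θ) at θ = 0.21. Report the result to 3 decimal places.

P = 1/(1+e^{-0.0840}) = 0.5210
P(1−P) = 0.5210 × 0.4790 = 0.2496
I = α² × P(1−P) = 0.4² × 0.2496 = 0.03993

0.040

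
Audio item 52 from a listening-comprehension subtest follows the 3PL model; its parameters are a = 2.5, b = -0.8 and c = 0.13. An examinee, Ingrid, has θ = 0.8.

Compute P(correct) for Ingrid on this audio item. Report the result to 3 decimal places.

0.984

P(θ) = c + (1 − c) · 1 / (1 + exp(−a(θ − b)))
Exponent: 2.5 × (0.8 − (-0.8)) = 4.0000
1/(1 + e^{-4.0000}) = 0.9820
P = 0.13 + 0.87 × 0.9820 = 0.9844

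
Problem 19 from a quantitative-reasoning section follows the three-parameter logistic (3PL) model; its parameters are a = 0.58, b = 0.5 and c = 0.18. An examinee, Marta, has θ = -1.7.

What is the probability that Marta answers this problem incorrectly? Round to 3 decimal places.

P(θ) = c + (1 − c) · 1 / (1 + exp(−a(θ − b)))
Exponent: 0.58 × (-1.7 − 0.5) = -1.2760
1/(1 + e^{1.2760}) = 0.2182
P = 0.18 + 0.82 × 0.2182 = 0.3590
P(incorrect) = 1 − 0.3590 = 0.6410

0.641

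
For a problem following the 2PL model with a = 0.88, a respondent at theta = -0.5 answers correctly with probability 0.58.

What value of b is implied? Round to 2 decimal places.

-0.87

P(theta) = 1 / (1 + exp(−a(theta − b)))
logit(0.58) = ln(0.58/0.42) = 0.3228
b = theta − logit/(a) = -0.5 − 0.3228/0.8800 = -0.8668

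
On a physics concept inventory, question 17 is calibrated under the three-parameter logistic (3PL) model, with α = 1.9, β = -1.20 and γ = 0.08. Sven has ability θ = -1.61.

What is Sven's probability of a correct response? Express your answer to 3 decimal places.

0.369

P(θ) = γ + (1 − γ) · 1 / (1 + exp(−α(θ − β)))
Exponent: 1.9 × (-1.61 − (-1.20)) = -0.7790
1/(1 + e^{0.7790}) = 0.3145
P = 0.08 + 0.92 × 0.3145 = 0.3694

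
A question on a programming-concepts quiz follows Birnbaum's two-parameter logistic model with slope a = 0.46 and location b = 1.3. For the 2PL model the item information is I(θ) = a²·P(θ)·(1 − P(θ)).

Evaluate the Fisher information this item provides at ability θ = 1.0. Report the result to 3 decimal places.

P = 1/(1+e^{0.1380}) = 0.4656
P(1−P) = 0.4656 × 0.5344 = 0.2488
I = a² × P(1−P) = 0.46² × 0.2488 = 0.05265

0.053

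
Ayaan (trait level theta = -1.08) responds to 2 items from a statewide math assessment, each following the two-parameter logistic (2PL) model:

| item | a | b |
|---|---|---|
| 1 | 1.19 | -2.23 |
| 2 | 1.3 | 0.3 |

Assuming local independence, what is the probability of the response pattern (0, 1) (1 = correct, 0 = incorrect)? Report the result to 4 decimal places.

P(theta) = 1 / (1 + exp(−a(theta − b)))
P_1 = 1/(1+e^{-1.3685}) = 0.7971
P_2 = 1/(1+e^{1.7940}) = 0.1426
L = (1−P_1) × P_2 = 0.2029 × 0.1426 = 0.02892

0.0289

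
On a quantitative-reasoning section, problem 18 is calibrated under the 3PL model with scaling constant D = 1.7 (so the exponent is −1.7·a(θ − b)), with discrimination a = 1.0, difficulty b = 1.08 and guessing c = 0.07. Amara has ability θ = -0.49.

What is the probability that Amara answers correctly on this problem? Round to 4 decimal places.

P(θ) = c + (1 − c) · 1 / (1 + exp(−D·a(θ − b)))
Exponent: 1.7 × 1.0 × (-0.49 − 1.08) = -2.6690
1/(1 + e^{2.6690}) = 0.0648
P = 0.07 + 0.93 × 0.0648 = 0.1303

0.1303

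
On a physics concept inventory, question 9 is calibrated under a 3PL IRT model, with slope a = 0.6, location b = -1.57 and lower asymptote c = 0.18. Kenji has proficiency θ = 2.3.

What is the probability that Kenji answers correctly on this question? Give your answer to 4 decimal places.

0.9268

P(θ) = c + (1 − c) · 1 / (1 + exp(−a(θ − b)))
Exponent: 0.6 × (2.3 − (-1.57)) = 2.3220
1/(1 + e^{-2.3220}) = 0.9107
P = 0.18 + 0.82 × 0.9107 = 0.9268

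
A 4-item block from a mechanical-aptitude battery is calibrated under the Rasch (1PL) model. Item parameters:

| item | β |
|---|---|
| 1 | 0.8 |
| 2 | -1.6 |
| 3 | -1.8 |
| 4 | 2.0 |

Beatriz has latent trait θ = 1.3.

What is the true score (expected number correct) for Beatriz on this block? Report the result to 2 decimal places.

2.86

P(θ) = 1 / (1 + exp(−(θ − β)))
P_1 = 1/(1+e^{-0.5000}) = 0.6225
P_2 = 1/(1+e^{-2.9000}) = 0.9478
P_3 = 1/(1+e^{-3.1000}) = 0.9569
P_4 = 1/(1+e^{0.7000}) = 0.3318
E[score] = 0.6225 + 0.9478 + 0.9569 + 0.3318 = 2.8590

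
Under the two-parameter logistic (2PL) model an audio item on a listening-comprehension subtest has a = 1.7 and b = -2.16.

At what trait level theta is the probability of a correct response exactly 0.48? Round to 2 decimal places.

P(theta) = 1 / (1 + exp(−a(theta − b)))
logit = ln(0.4800/0.5200) = -0.0800
theta = b + logit/(a) = -2.16 + (-0.0800)/1.7000 = -2.2071

-2.21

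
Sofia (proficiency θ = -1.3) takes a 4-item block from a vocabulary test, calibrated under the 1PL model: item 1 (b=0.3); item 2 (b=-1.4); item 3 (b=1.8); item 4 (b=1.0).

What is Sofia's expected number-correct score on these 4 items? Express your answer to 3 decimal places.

0.827

P(θ) = 1 / (1 + exp(−(θ − b)))
P_1 = 1/(1+e^{1.6000}) = 0.1680
P_2 = 1/(1+e^{-0.1000}) = 0.5250
P_3 = 1/(1+e^{3.1000}) = 0.0431
P_4 = 1/(1+e^{2.3000}) = 0.0911
E[score] = 0.1680 + 0.5250 + 0.0431 + 0.0911 = 0.8272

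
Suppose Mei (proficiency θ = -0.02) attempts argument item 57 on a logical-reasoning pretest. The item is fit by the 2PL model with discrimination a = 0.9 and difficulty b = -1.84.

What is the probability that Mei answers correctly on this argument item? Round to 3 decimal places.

0.837

P(θ) = 1 / (1 + exp(−a(θ − b)))
Exponent: 0.9 × (-0.02 − (-1.84)) = 1.6380
1/(1 + e^{-1.6380}) = 0.8373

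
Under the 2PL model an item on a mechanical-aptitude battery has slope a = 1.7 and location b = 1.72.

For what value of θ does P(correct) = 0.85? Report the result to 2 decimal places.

2.74

P(θ) = 1 / (1 + exp(−a(θ − b)))
logit = ln(0.8500/0.1500) = 1.7346
θ = b + logit/(a) = 1.72 + 1.7346/1.7000 = 2.7404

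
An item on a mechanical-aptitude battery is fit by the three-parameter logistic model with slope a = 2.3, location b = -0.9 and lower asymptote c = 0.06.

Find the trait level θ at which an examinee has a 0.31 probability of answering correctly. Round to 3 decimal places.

P(θ) = c + (1 − c) · 1 / (1 + exp(−a(θ − b)))
Remove guessing floor: (0.31 − 0.06)/(1 − 0.06) = 0.2660
logit = ln(0.2660/0.7340) = -1.0152
θ = b + logit/(a) = -0.9 + (-1.0152)/2.3000 = -1.3414

-1.341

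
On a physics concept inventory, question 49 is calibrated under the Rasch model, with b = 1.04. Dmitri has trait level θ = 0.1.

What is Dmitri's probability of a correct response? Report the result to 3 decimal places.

P(θ) = 1 / (1 + exp(−(θ − b)))
Exponent: (0.1 − 1.04) = -0.9400
1/(1 + e^{0.9400}) = 0.2809
P = 0.2809

0.281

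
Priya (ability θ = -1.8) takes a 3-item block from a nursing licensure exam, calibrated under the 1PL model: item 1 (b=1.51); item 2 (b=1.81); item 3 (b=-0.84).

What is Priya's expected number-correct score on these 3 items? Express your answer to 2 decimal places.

P(θ) = 1 / (1 + exp(−(θ − b)))
P_1 = 1/(1+e^{3.3100}) = 0.0352
P_2 = 1/(1+e^{3.6100}) = 0.0263
P_3 = 1/(1+e^{0.9600}) = 0.2769
E[score] = 0.0352 + 0.0263 + 0.2769 = 0.3384

0.34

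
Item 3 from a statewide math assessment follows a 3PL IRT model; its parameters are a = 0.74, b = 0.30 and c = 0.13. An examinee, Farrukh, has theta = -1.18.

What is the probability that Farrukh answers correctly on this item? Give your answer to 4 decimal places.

0.3481

P(theta) = c + (1 − c) · 1 / (1 + exp(−a(theta − b)))
Exponent: 0.74 × (-1.18 − 0.30) = -1.0952
1/(1 + e^{1.0952}) = 0.2506
P = 0.13 + 0.87 × 0.2506 = 0.3481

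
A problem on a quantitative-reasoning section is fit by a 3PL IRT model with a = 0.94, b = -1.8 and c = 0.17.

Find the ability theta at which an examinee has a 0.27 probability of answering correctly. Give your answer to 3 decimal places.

-3.915

P(theta) = c + (1 − c) · 1 / (1 + exp(−a(theta − b)))
Remove guessing floor: (0.27 − 0.17)/(1 − 0.17) = 0.1205
logit = ln(0.1205/0.8795) = -1.9879
theta = b + logit/(a) = -1.8 + (-1.9879)/0.9400 = -3.9148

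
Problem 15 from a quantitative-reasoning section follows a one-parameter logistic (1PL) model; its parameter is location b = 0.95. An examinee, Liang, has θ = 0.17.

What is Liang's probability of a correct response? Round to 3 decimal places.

P(θ) = 1 / (1 + exp(−(θ − b)))
Exponent: (0.17 − 0.95) = -0.7800
1/(1 + e^{0.7800}) = 0.3143
P = 0.3143

0.314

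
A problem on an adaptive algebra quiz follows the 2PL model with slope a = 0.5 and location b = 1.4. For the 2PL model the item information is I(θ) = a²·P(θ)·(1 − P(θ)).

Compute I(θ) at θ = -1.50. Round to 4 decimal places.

0.0385

P = 1/(1+e^{1.4500}) = 0.1900
P(1−P) = 0.1900 × 0.8100 = 0.1539
I = a² × P(1−P) = 0.5² × 0.1539 = 0.03848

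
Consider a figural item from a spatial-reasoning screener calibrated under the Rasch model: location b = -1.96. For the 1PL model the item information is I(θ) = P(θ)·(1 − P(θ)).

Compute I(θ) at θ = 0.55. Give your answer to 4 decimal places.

0.0695

P = 1/(1+e^{-2.5100}) = 0.9248
P(1−P) = 0.9248 × 0.0752 = 0.0695
I = P(1−P) = 0.06951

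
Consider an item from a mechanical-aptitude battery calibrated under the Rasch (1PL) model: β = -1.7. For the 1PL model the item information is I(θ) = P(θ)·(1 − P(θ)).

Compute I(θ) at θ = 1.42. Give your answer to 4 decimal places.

P = 1/(1+e^{-3.1200}) = 0.9577
P(1−P) = 0.9577 × 0.0423 = 0.0405
I = P(1−P) = 0.04050

0.0405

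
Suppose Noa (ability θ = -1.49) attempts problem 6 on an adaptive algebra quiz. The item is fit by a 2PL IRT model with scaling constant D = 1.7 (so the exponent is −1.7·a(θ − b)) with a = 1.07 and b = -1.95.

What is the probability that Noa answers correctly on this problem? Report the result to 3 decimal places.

0.698

P(θ) = 1 / (1 + exp(−D·a(θ − b)))
Exponent: 1.7 × 1.07 × (-1.49 − (-1.95)) = 0.8367
1/(1 + e^{-0.8367}) = 0.6978
P = 0.6978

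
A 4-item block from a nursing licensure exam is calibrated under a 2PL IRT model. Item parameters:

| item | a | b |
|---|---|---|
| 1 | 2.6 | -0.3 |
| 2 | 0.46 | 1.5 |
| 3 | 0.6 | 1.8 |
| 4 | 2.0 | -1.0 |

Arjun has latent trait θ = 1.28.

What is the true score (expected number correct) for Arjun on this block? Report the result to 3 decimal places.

P(θ) = 1 / (1 + exp(−a(θ − b)))
P_1 = 1/(1+e^{-4.1080}) = 0.9838
P_2 = 1/(1+e^{0.1012}) = 0.4747
P_3 = 1/(1+e^{0.3120}) = 0.4226
P_4 = 1/(1+e^{-4.5600}) = 0.9896
E[score] = 0.9838 + 0.4747 + 0.4226 + 0.9896 = 2.8708

2.871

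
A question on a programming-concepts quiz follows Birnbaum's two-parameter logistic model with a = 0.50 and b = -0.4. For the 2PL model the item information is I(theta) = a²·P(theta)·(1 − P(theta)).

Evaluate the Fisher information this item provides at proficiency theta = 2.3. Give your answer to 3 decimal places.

P = 1/(1+e^{-1.3500}) = 0.7941
P(1−P) = 0.7941 × 0.2059 = 0.1635
I = a² × P(1−P) = 0.50² × 0.1635 = 0.04087

0.041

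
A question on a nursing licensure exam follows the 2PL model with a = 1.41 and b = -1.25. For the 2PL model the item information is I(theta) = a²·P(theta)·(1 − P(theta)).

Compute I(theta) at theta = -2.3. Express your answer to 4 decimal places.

P = 1/(1+e^{1.4805}) = 0.1854
P(1−P) = 0.1854 × 0.8146 = 0.1510
I = a² × P(1−P) = 1.41² × 0.1510 = 0.30020

0.3002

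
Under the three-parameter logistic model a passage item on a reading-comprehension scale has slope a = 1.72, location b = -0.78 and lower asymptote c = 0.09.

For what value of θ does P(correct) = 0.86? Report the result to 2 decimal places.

P(θ) = c + (1 − c) · 1 / (1 + exp(−a(θ − b)))
Remove guessing floor: (0.86 − 0.09)/(1 − 0.09) = 0.8462
logit = ln(0.8462/0.1538) = 1.7047
θ = b + logit/(a) = -0.78 + 1.7047/1.7200 = 0.2111

0.21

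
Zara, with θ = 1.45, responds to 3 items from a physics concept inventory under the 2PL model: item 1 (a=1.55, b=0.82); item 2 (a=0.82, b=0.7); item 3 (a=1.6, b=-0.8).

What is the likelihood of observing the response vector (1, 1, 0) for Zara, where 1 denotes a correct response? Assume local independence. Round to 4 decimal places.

0.0125

P(θ) = 1 / (1 + exp(−a(θ − b)))
P_1 = 1/(1+e^{-0.9765}) = 0.7264
P_2 = 1/(1+e^{-0.6150}) = 0.6491
P_3 = 1/(1+e^{-3.6000}) = 0.9734
L = P_1 × P_2 × (1−P_3) = 0.7264 × 0.6491 × 0.0266 = 0.01254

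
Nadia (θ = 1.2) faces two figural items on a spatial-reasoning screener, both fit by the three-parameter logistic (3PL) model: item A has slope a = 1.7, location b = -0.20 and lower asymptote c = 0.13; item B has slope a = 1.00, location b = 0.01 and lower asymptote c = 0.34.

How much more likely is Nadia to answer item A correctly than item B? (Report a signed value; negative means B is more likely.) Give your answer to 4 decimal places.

0.0803

P(θ) = c + (1 − c) · 1 / (1 + exp(−a(θ − b)))
P_A = 0.9263
P_B = 0.8460
P_A − P_B = 0.0803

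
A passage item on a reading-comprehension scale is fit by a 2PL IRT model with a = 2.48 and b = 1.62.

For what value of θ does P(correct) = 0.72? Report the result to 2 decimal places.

2.00

P(θ) = 1 / (1 + exp(−a(θ − b)))
logit = ln(0.7200/0.2800) = 0.9445
θ = b + logit/(a) = 1.62 + 0.9445/2.4800 = 2.0008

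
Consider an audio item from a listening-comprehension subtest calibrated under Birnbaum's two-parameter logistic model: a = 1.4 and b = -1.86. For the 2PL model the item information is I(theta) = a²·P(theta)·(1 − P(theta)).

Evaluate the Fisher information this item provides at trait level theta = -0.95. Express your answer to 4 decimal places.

P = 1/(1+e^{-1.2740}) = 0.7814
P(1−P) = 0.7814 × 0.2186 = 0.1708
I = a² × P(1−P) = 1.4² × 0.1708 = 0.33477

0.3348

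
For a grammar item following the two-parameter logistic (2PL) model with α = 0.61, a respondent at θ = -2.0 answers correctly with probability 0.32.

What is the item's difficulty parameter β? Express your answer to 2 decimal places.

P(θ) = 1 / (1 + exp(−α(θ − β)))
logit(0.32) = ln(0.32/0.68) = -0.7538
β = θ − logit/(α) = -2.0 − (-0.7538)/0.6100 = -0.7643

-0.76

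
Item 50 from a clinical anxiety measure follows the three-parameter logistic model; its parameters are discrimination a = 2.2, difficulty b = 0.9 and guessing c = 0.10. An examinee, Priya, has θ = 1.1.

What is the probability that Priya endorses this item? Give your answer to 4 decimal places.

P(θ) = c + (1 − c) · 1 / (1 + exp(−a(θ − b)))
Exponent: 2.2 × (1.1 − 0.9) = 0.4400
1/(1 + e^{-0.4400}) = 0.6083
P = 0.10 + 0.90 × 0.6083 = 0.6474

0.6474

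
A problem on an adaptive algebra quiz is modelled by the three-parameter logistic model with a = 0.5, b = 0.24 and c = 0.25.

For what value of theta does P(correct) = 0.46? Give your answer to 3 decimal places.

P(theta) = c + (1 − c) · 1 / (1 + exp(−a(theta − b)))
Remove guessing floor: (0.46 − 0.25)/(1 − 0.25) = 0.2800
logit = ln(0.2800/0.7200) = -0.9445
theta = b + logit/(a) = 0.24 + (-0.9445)/0.5000 = -1.6489

-1.649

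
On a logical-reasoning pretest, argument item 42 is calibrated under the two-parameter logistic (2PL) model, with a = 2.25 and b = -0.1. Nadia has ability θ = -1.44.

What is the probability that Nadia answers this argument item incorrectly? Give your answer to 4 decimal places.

0.9532

P(θ) = 1 / (1 + exp(−a(θ − b)))
Exponent: 2.25 × (-1.44 − (-0.1)) = -3.0150
1/(1 + e^{3.0150}) = 0.0468
P(incorrect) = 1 − 0.0468 = 0.9532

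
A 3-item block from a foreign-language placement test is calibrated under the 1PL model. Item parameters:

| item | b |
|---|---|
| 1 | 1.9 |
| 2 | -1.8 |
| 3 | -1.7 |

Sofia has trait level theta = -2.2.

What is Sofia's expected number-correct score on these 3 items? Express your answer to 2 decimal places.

0.80

P(theta) = 1 / (1 + exp(−(theta − b)))
P_1 = 1/(1+e^{4.1000}) = 0.0163
P_2 = 1/(1+e^{0.4000}) = 0.4013
P_3 = 1/(1+e^{0.5000}) = 0.3775
E[score] = 0.0163 + 0.4013 + 0.3775 = 0.7952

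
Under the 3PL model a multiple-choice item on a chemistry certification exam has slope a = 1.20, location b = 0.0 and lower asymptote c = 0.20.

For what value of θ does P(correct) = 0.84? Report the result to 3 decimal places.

P(θ) = c + (1 − c) · 1 / (1 + exp(−a(θ − b)))
Remove guessing floor: (0.84 − 0.20)/(1 − 0.20) = 0.8000
logit = ln(0.8000/0.2000) = 1.3863
θ = b + logit/(a) = 0.0 + 1.3863/1.2000 = 1.1552

1.155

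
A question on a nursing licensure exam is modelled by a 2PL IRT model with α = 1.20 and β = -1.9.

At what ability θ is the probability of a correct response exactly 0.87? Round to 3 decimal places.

P(θ) = 1 / (1 + exp(−α(θ − β)))
logit = ln(0.8700/0.1300) = 1.9010
θ = β + logit/(α) = -1.9 + 1.9010/1.2000 = -0.3159

-0.316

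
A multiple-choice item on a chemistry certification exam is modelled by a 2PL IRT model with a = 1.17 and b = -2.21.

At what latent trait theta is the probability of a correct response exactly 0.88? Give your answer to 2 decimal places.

P(theta) = 1 / (1 + exp(−a(theta − b)))
logit = ln(0.8800/0.1200) = 1.9924
theta = b + logit/(a) = -2.21 + 1.9924/1.1700 = -0.5071

-0.51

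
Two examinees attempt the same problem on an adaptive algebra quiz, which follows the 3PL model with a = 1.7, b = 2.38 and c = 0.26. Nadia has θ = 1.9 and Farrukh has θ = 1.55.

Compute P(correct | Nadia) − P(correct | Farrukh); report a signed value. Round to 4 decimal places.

P(θ) = c + (1 − c) · 1 / (1 + exp(−a(θ − b)))
P(Nadia) = 0.4869  [exponent -0.8160]
P(Farrukh) = 0.4051  [exponent -1.4110]
Difference = 0.4869 − 0.4051 = 0.0818

0.0818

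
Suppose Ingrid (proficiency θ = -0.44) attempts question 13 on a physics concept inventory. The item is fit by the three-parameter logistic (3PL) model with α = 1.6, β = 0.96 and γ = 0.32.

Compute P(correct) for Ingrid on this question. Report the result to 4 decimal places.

P(θ) = γ + (1 − γ) · 1 / (1 + exp(−α(θ − β)))
Exponent: 1.6 × (-0.44 − 0.96) = -2.2400
1/(1 + e^{2.2400}) = 0.0962
P = 0.32 + 0.68 × 0.0962 = 0.3854

0.3854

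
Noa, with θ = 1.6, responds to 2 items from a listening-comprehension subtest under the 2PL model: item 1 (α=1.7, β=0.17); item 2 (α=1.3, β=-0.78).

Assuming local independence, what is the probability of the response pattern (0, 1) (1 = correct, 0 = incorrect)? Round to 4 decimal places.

P(θ) = 1 / (1 + exp(−α(θ − β)))
P_1 = 1/(1+e^{-2.4310}) = 0.9192
P_2 = 1/(1+e^{-3.0940}) = 0.9566
L = (1−P_1) × P_2 = 0.0808 × 0.9566 = 0.07733

0.0773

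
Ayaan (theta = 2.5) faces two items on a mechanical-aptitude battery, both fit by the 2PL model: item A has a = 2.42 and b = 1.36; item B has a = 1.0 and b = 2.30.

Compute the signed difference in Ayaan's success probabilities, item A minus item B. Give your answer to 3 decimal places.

P(theta) = 1 / (1 + exp(−a(theta − b)))
P_A = 0.9404
P_B = 0.5498
P_A − P_B = 0.3906

0.391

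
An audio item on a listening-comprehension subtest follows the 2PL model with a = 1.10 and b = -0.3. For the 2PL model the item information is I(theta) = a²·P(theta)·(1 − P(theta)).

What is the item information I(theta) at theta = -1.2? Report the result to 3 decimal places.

P = 1/(1+e^{0.9900}) = 0.2709
P(1−P) = 0.2709 × 0.7291 = 0.1975
I = a² × P(1−P) = 1.10² × 0.1975 = 0.23900

0.239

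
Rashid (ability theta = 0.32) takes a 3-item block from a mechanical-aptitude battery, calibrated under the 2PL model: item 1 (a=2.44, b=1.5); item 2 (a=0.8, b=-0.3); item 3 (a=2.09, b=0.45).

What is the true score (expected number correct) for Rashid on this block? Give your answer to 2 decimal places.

P(theta) = 1 / (1 + exp(−a(theta − b)))
P_1 = 1/(1+e^{2.8792}) = 0.0532
P_2 = 1/(1+e^{-0.4960}) = 0.6215
P_3 = 1/(1+e^{0.2717}) = 0.4325
E[score] = 0.0532 + 0.6215 + 0.4325 = 1.1072

1.11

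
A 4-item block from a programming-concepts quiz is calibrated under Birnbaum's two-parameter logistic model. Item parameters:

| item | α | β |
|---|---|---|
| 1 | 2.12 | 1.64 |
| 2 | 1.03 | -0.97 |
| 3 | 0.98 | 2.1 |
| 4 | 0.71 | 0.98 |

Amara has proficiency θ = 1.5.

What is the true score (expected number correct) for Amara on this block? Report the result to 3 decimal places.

2.302

P(θ) = 1 / (1 + exp(−α(θ − β)))
P_1 = 1/(1+e^{0.2968}) = 0.4263
P_2 = 1/(1+e^{-2.5441}) = 0.9272
P_3 = 1/(1+e^{0.5880}) = 0.3571
P_4 = 1/(1+e^{-0.3692}) = 0.5913
E[score] = 0.4263 + 0.9272 + 0.3571 + 0.5913 = 2.3019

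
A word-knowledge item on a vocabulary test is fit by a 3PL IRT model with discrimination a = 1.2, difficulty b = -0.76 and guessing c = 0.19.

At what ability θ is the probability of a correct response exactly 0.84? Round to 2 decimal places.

P(θ) = c + (1 − c) · 1 / (1 + exp(−a(θ − b)))
Remove guessing floor: (0.84 − 0.19)/(1 − 0.19) = 0.8025
logit = ln(0.8025/0.1975) = 1.4018
θ = b + logit/(a) = -0.76 + 1.4018/1.2000 = 0.4082

0.41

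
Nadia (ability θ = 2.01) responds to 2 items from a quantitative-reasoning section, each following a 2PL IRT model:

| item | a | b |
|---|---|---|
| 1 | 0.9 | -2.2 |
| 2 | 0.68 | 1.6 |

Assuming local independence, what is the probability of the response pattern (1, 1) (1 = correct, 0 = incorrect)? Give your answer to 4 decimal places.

0.5567

P(θ) = 1 / (1 + exp(−a(θ − b)))
P_1 = 1/(1+e^{-3.7890}) = 0.9779
P_2 = 1/(1+e^{-0.2788}) = 0.5693
L = P_1 × P_2 = 0.9779 × 0.5693 = 0.55666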